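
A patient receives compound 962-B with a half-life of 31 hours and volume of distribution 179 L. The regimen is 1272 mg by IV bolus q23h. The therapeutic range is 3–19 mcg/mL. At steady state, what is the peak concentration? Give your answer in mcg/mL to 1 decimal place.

17.7 mcg/mL

k = ln2/t½ = ln2/31 ≈ 0.022360 h⁻¹; fraction remaining f = e^(−kτ) = e^(−0.022360×23) ≈ 0.5979.
At steady state, accumulation factor R = 1/(1 − e^(−kτ)) ≈ 2.4869.
Each bolus raises the concentration by D/Vd = 1272/179 ≈ 7.106 mcg/mL.
Steady-state peak Cmax,ss = C₀·R ≈ 7.106 × 2.4869 ≈ 17.672 mcg/mL.
Peak 17.7 mcg/mL vs MTC 19 mcg/mL: below toxic threshold.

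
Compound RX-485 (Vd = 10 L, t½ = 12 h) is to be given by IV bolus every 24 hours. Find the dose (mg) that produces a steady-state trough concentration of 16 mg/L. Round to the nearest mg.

τ/t½ = 24/12 ≈ 2, so f = (1/2)^(24/12) ≈ 0.250000.
Cmin,ss = (D/Vd)·f/(1−f), so D = Cmin,ss·Vd·(1−f)/f.
D = 16 × 10 × (1−f)/f ≈ 16 × 10 × 3.00000 ≈ 480.00 mg.

480 mg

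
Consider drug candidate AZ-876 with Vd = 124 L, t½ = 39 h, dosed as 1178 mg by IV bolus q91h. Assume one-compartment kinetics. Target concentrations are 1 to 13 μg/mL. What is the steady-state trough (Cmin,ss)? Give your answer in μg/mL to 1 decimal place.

Over one 91-h interval, 91/39 ≈ 2.3333 half-lives elapse, leaving f ≈ 0.1984 of each dose.
Accumulation ratio R = 1/(1 − f) ≈ 1/0.8016 ≈ 1.2475.
Each bolus raises the concentration by D/Vd = 1178/124 ≈ 9.500 μg/mL.
Cmax,ss = C₀/(1 − f) ≈ 9.500/0.8016 ≈ 11.851 μg/mL.
Steady-state trough Cmin,ss = Cmax,ss·f ≈ 11.851 × 0.1984 ≈ 2.351 μg/mL.
Trough 2.4 μg/mL vs MEC 1 μg/mL: adequate.

2.4 μg/mL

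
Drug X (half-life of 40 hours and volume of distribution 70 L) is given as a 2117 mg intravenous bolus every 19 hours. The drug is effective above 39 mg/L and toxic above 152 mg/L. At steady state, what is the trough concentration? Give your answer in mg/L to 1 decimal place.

77.6 mg/L

k = ln2/t½ = ln2/40 ≈ 0.017329 h⁻¹; fraction remaining f = e^(−kτ) = e^(−0.017329×19) ≈ 0.7195.
Single-dose peak C₀ = D/Vd = 2117/70 ≈ 30.243 mg/L.
Steady-state trough Cmin,ss = C₀·f/(1−f) ≈ 30.243 × 0.7195/0.2805 ≈ 77.575 mg/L.
Trough 77.6 mg/L vs MEC 39 mg/L: adequate.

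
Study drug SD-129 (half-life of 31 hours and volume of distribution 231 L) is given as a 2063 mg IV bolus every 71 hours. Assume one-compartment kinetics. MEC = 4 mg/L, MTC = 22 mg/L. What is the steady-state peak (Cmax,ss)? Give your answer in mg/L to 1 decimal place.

11.2 mg/L

Over one 71-h interval, 71/31 ≈ 2.2903 half-lives elapse, leaving f ≈ 0.2044 of each dose.
Accumulation ratio R = 1/(1 − f) ≈ 1/0.7956 ≈ 1.2569.
Single-dose peak C₀ = D/Vd = 2063/231 ≈ 8.931 mg/L.
Cmax,ss = C₀/(1 − f) ≈ 8.931/0.7956 ≈ 11.225 mg/L.
Peak 11.2 mg/L vs MTC 22 mg/L: below toxic threshold.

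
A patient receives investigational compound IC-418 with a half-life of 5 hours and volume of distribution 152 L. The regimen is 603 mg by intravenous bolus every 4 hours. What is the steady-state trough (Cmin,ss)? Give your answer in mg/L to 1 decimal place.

Over one 4-h interval, 4/5 ≈ 0.8 half-lives elapse, leaving f ≈ 0.5743 of each dose.
At steady state, accumulation factor R = 1/(1 − e^(−kτ)) ≈ 2.3491.
Each bolus raises the concentration by D/Vd = 603/152 ≈ 3.967 mg/L.
Steady-state peak Cmax,ss = C₀·R ≈ 3.967 × 2.3491 ≈ 9.319 mg/L.
Steady-state trough Cmin,ss = Cmax,ss·f ≈ 9.319 × 0.5743 ≈ 5.352 mg/L.

5.4 mg/L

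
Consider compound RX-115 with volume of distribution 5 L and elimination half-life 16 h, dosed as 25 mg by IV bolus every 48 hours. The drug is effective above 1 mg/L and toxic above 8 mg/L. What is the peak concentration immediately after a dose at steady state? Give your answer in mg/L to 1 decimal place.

τ = 48 h = 3 half-lives, so f = (1/2)^3 = 0.125.
At steady state, R = 1/(1 − 0.125) = 8/7.
Single-dose peak C₀ = D/Vd = 25/5 = 5 mg/L.
Steady-state peak Cmax,ss = C₀·R = 5 × 8/7 ≈ 5.714 mg/L.
Peak 5.7 mg/L vs MTC 8 mg/L: below toxic threshold.

5.7 mg/L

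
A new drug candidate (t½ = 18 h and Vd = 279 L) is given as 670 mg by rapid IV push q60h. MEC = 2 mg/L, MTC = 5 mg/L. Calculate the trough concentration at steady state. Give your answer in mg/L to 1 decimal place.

k = ln2/t½ = ln2/18 ≈ 0.038508 h⁻¹; fraction remaining f = e^(−kτ) = e^(−0.038508×60) ≈ 0.0992.
Each bolus raises the concentration by D/Vd = 670/279 ≈ 2.401 mg/L.
Steady-state trough Cmin,ss = C₀·f/(1−f) ≈ 2.401 × 0.0992/0.9008 ≈ 0.264 mg/L.
Trough 0.3 mg/L vs MEC 2 mg/L: subtherapeutic.

0.3 mg/L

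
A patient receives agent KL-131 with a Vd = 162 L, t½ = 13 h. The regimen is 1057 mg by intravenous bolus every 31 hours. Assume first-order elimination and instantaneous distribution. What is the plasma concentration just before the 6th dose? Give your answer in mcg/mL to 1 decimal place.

f = (1/2)^(τ/t½) = (1/2)^(31/13) ≈ 0.1915.
C₀ = D/Vd = 1057/162 ≈ 6.525 mcg/mL.
Before the 6th dose, 5 doses have been given. Superposition: Cmin = C₀·(f + f² + … + f^5).
≈ 6.525 × (0.1915 + 0.0367 + 0.0070 + 0.0013 + 0.0003) ≈ 6.525 × 0.2368 ≈ 1.545 mcg/mL.

1.5 mcg/mL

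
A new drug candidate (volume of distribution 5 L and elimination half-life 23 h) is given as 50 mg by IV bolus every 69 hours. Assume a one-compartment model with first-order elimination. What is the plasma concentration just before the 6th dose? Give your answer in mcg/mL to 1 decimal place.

f = (1/2)^(τ/t½) = (1/2)^(69/23) ≈ 0.1250.
C₀ = D/Vd = 50/5 ≈ 10.000 mcg/mL.
Before the 6th dose, 5 doses have been given. Superposition: Cmin = C₀·(f + f² + … + f^5).
≈ 10.000 × (0.1250 + 0.0156 + 0.0020 + 0.0002 + 0.0000) ≈ 10.000 × 0.1428 ≈ 1.428 mcg/mL.

1.4 mcg/mL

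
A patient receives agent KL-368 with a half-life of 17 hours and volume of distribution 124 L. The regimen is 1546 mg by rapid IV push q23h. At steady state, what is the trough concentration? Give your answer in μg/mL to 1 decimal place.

k = ln2/t½ = ln2/17 ≈ 0.040773 h⁻¹; fraction remaining f = e^(−kτ) = e^(−0.040773×23) ≈ 0.3915.
Single-dose peak C₀ = D/Vd = 1546/124 ≈ 12.468 μg/mL.
Steady-state trough Cmin,ss = C₀·f/(1−f) ≈ 12.468 × 0.3915/0.6085 ≈ 8.022 μg/mL.

8.0 μg/mL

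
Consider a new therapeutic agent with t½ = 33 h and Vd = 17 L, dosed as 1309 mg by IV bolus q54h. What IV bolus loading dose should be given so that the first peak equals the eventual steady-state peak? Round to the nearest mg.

f = (1/2)^(54/33) ≈ 0.321666; accumulation ratio R = 1/(1−f) ≈ 1.47420.
Loading dose to hit Cmax,ss on first dose: D_load = D_maint·R ≈ 1309 × 1.47420 ≈ 1929.73 mg.

1930 mg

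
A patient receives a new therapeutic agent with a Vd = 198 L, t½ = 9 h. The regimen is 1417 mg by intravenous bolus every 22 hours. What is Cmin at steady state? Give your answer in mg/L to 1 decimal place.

1.6 mg/L

τ/t½ = 22/9 ≈ 2.4444, so fraction remaining f = (1/2)^(22/9) ≈ 0.1837.
Accumulation ratio R = 1/(1 − f) ≈ 1/0.8163 ≈ 1.2250.
Single-dose peak C₀ = D/Vd = 1417/198 ≈ 7.157 mg/L.
Cmax,ss = C₀/(1 − f) ≈ 7.157/0.8163 ≈ 8.768 mg/L.
Steady-state trough Cmin,ss = Cmax,ss·f ≈ 8.768 × 0.1837 ≈ 1.611 mg/L.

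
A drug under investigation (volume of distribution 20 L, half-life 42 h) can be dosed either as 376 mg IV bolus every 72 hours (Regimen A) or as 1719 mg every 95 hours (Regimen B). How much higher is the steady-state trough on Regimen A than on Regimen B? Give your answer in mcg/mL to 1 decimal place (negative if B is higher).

Regimen A: f = (1/2)^(72/42) ≈ 0.3048; Cmin,ss = (376/20)·f/(1−f) ≈ 8.243 mcg/mL.
Regimen B: f = (1/2)^(95/42) ≈ 0.2085; Cmin,ss = (1719/20)·f/(1−f) ≈ 22.641 mcg/mL.
Difference ≈ 8.243 − 22.641 ≈ -14.398 mcg/mL.

-14.4 mcg/mL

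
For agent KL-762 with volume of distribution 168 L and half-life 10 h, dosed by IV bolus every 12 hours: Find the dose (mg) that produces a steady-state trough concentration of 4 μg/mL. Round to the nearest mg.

τ/t½ = 12/10 ≈ 1.2, so f = (1/2)^(12/10) ≈ 0.435275.
Cmin,ss = (D/Vd)·f/(1−f), so D = Cmin,ss·Vd·(1−f)/f.
D = 4 × 168 × (1−f)/f ≈ 4 × 168 × 1.29740 ≈ 871.85 mg.

872 mg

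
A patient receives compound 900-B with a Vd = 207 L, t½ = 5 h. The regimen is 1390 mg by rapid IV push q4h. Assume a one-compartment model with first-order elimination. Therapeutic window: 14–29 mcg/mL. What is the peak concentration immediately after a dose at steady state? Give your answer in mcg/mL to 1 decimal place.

15.8 mcg/mL

Over one 4-h interval, 4/5 ≈ 0.8 half-lives elapse, leaving f ≈ 0.5743 of each dose.
At steady state, accumulation factor R = 1/(1 − e^(−kτ)) ≈ 2.3491.
Each bolus raises the concentration by D/Vd = 1390/207 ≈ 6.715 mcg/mL.
Cmax,ss = C₀/(1 − f) ≈ 6.715/0.4257 ≈ 15.774 mcg/mL.
Peak 15.8 mcg/mL vs MTC 29 mcg/mL: below toxic threshold.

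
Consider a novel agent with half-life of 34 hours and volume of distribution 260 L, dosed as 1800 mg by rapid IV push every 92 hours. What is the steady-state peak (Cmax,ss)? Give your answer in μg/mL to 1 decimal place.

Over one 92-h interval, 92/34 ≈ 2.7059 half-lives elapse, leaving f ≈ 0.1533 of each dose.
Accumulation ratio R = 1/(1 − f) ≈ 1/0.8467 ≈ 1.1811.
Single-dose peak C₀ = D/Vd = 1800/260 ≈ 6.923 μg/mL.
Steady-state peak Cmax,ss = C₀·R ≈ 6.923 × 1.1811 ≈ 8.177 μg/mL.

8.2 μg/mL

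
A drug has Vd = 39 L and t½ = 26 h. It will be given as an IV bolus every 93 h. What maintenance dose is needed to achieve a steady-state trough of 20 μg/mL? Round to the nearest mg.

τ/t½ = 93/26 ≈ 3.5769, so f = (1/2)^(93/26) ≈ 0.083799.
Cmin,ss = (D/Vd)·f/(1−f), so D = Cmin,ss·Vd·(1−f)/f.
D = 20 × 39 × (1−f)/f ≈ 20 × 39 × 10.93332 ≈ 8527.99 mg.

8528 mg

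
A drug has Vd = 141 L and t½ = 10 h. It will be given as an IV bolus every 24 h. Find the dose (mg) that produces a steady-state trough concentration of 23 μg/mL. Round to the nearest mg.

τ/t½ = 24/10 ≈ 2.4, so f = (1/2)^(24/10) ≈ 0.189465.
Cmin,ss = (D/Vd)·f/(1−f), so D = Cmin,ss·Vd·(1−f)/f.
D = 23 × 141 × (1−f)/f ≈ 23 × 141 × 4.27802 ≈ 13873.62 mg.

13874 mg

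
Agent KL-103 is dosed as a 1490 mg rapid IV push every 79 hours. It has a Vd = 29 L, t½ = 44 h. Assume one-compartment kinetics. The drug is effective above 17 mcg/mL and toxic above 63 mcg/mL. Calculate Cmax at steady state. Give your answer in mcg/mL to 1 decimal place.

72.2 mcg/mL

k = ln2/t½ = ln2/44 ≈ 0.015753 h⁻¹; fraction remaining f = e^(−kτ) = e^(−0.015753×79) ≈ 0.2881.
At steady state, accumulation factor R = 1/(1 − e^(−kτ)) ≈ 1.4047.
Single-dose peak C₀ = D/Vd = 1490/29 ≈ 51.379 mcg/mL.
Steady-state peak Cmax,ss = C₀·R ≈ 51.379 × 1.4047 ≈ 72.172 mcg/mL.
Peak 72.2 mcg/mL vs MTC 63 mcg/mL: exceeds toxic threshold.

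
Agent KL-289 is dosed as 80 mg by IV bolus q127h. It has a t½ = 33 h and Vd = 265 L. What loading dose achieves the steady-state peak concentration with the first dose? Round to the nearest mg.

f = (1/2)^(127/33) ≈ 0.069421; accumulation ratio R = 1/(1−f) ≈ 1.07460.
Loading dose to hit Cmax,ss on first dose: D_load = D_maint·R ≈ 80 × 1.07460 ≈ 85.97 mg.

86 mg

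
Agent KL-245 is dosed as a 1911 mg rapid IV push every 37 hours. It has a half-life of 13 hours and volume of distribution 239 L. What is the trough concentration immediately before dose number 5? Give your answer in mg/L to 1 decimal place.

f = (1/2)^(τ/t½) = (1/2)^(37/13) ≈ 0.1391.
C₀ = D/Vd = 1911/239 ≈ 7.996 mg/L.
Before the 5th dose, 4 doses have been given. Superposition: Cmin = C₀·(f + f² + … + f^4).
≈ 7.996 × (0.1391 + 0.0193 + 0.0027 + 0.0004) ≈ 7.996 × 0.1615 ≈ 1.291 mg/L.

1.3 mg/L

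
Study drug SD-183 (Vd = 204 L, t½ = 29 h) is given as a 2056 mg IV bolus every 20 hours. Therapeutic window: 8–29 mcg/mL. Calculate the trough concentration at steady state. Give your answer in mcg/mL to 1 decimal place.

k = ln2/t½ = ln2/29 ≈ 0.023902 h⁻¹; fraction remaining f = e^(−kτ) = e^(−0.023902×20) ≈ 0.6200.
Each bolus raises the concentration by D/Vd = 2056/204 ≈ 10.078 mcg/mL.
Steady-state trough Cmin,ss = C₀·f/(1−f) ≈ 10.078 × 0.6200/0.3800 ≈ 16.443 mcg/mL.
Trough 16.4 mcg/mL vs MEC 8 mcg/mL: adequate.

16.4 mcg/mL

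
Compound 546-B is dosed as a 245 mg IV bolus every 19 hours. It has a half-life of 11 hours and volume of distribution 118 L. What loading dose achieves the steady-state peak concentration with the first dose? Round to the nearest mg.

f = (1/2)^(19/11) ≈ 0.302022; accumulation ratio R = 1/(1−f) ≈ 1.43271.
Loading dose to hit Cmax,ss on first dose: D_load = D_maint·R ≈ 245 × 1.43271 ≈ 351.01 mg.

351 mg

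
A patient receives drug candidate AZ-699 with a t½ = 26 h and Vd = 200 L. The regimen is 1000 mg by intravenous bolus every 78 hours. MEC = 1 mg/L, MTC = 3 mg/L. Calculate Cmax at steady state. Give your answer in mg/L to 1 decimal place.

The dosing interval is 3 half-lives, so f = 2^(−3) = 0.125.
At steady state, R = 1/(1 − 0.125) = 8/7.
Single-dose peak C₀ = D/Vd = 1000/200 = 5 mg/L.
Steady-state peak Cmax,ss = C₀·R = 5 × 8/7 ≈ 5.714 mg/L.
Peak 5.7 mg/L vs MTC 3 mg/L: exceeds toxic threshold.

5.7 mg/L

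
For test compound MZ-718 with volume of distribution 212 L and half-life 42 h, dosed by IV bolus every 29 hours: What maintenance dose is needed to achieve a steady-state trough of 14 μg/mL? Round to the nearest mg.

τ/t½ = 29/42 ≈ 0.69048, so f = (1/2)^(29/42) ≈ 0.619649.
Cmin,ss = (D/Vd)·f/(1−f), so D = Cmin,ss·Vd·(1−f)/f.
D = 14 × 212 × (1−f)/f ≈ 14 × 212 × 0.61382 ≈ 1821.82 mg.

1822 mg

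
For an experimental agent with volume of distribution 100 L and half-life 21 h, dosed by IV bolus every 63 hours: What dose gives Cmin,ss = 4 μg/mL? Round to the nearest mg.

τ/t½ = 63/21 ≈ 3, so f = (1/2)^(63/21) ≈ 0.125000.
Cmin,ss = (D/Vd)·f/(1−f), so D = Cmin,ss·Vd·(1−f)/f.
D = 4 × 100 × (1−f)/f ≈ 4 × 100 × 7.00000 ≈ 2800.00 mg.

2800 mg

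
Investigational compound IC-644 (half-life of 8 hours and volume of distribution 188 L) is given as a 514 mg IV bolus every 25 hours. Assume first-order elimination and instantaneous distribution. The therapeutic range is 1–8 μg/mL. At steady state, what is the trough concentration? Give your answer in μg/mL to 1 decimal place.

Over one 25-h interval, 25/8 ≈ 3.125 half-lives elapse, leaving f ≈ 0.1146 of each dose.
At steady state, accumulation factor R = 1/(1 − e^(−kτ)) ≈ 1.1294.
Each bolus raises the concentration by D/Vd = 514/188 ≈ 2.734 μg/mL.
Cmax,ss = C₀/(1 − f) ≈ 2.734/0.8854 ≈ 3.088 μg/mL.
One interval later, Cmin,ss = Cmax,ss·e^(−kτ) ≈ 3.088 × 0.1146 ≈ 0.354 μg/mL.
Trough 0.4 μg/mL vs MEC 1 μg/mL: subtherapeutic.

0.4 μg/mL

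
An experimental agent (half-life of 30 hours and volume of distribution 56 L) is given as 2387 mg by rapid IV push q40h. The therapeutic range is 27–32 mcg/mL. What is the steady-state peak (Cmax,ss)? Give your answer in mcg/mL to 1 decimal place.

70.7 mcg/mL

Over one 40-h interval, 40/30 ≈ 1.3333 half-lives elapse, leaving f ≈ 0.3969 of each dose.
Accumulation ratio R = 1/(1 − f) ≈ 1/0.6031 ≈ 1.6581.
Single-dose peak C₀ = D/Vd = 2387/56 ≈ 42.625 mcg/mL.
Steady-state peak Cmax,ss = C₀·R ≈ 42.625 × 1.6581 ≈ 70.677 mcg/mL.
Peak 70.7 mcg/mL vs MTC 32 mcg/mL: exceeds toxic threshold.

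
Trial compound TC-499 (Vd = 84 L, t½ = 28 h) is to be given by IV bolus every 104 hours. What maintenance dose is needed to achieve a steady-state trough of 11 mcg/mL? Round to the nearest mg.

τ/t½ = 104/28 ≈ 3.7143, so f = (1/2)^(104/28) ≈ 0.076188.
Cmin,ss = (D/Vd)·f/(1−f), so D = Cmin,ss·Vd·(1−f)/f.
D = 11 × 84 × (1−f)/f ≈ 11 × 84 × 12.12543 ≈ 11203.90 mg.

11204 mg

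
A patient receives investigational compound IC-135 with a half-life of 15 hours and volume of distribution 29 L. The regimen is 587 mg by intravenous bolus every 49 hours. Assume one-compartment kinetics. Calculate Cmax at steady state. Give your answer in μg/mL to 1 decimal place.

k = ln2/t½ = ln2/15 ≈ 0.046210 h⁻¹; fraction remaining f = e^(−kτ) = e^(−0.046210×49) ≈ 0.1039.
Accumulation ratio R = 1/(1 − f) ≈ 1/0.8961 ≈ 1.1159.
Each bolus raises the concentration by D/Vd = 587/29 ≈ 20.241 μg/mL.
Cmax,ss = C₀/(1 − f) ≈ 20.241/0.8961 ≈ 22.588 μg/mL.

22.6 μg/mL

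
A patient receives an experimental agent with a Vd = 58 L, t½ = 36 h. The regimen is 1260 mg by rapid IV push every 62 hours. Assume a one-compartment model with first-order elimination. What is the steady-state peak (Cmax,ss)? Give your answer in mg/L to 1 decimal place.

31.2 mg/L

τ/t½ = 62/36 ≈ 1.7222, so fraction remaining f = (1/2)^(62/36) ≈ 0.3031.
Accumulation ratio R = 1/(1 − f) ≈ 1/0.6969 ≈ 1.4349.
Each bolus raises the concentration by D/Vd = 1260/58 ≈ 21.724 mg/L.
Cmax,ss = C₀/(1 − f) ≈ 21.724/0.6969 ≈ 31.172 mg/L.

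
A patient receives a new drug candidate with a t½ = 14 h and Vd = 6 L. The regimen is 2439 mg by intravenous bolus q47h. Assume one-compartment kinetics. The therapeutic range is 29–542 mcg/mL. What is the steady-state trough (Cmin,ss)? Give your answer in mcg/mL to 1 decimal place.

44.0 mcg/mL

τ/t½ = 47/14 ≈ 3.3571, so fraction remaining f = (1/2)^(47/14) ≈ 0.0976.
At steady state, accumulation factor R = 1/(1 − e^(−kτ)) ≈ 1.1082.
Each bolus raises the concentration by D/Vd = 2439/6 ≈ 406.500 mcg/mL.
Cmax,ss = C₀/(1 − f) ≈ 406.500/0.9024 ≈ 450.465 mcg/mL.
One interval later, Cmin,ss = Cmax,ss·e^(−kτ) ≈ 450.465 × 0.0976 ≈ 43.965 mcg/mL.
Trough 44.0 mcg/mL vs MEC 29 mcg/mL: adequate.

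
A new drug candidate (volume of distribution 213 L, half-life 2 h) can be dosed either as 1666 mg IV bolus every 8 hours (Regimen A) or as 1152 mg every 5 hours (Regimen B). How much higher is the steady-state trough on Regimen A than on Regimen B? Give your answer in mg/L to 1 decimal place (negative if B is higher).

Regimen A: f = (1/2)^(8/2) ≈ 0.0625; Cmin,ss = (1666/213)·f/(1−f) ≈ 0.521 mg/L.
Regimen B: f = (1/2)^(5/2) ≈ 0.1768; Cmin,ss = (1152/213)·f/(1−f) ≈ 1.162 mg/L.
Difference ≈ 0.521 − 1.162 ≈ -0.641 mg/L.

-0.6 mg/L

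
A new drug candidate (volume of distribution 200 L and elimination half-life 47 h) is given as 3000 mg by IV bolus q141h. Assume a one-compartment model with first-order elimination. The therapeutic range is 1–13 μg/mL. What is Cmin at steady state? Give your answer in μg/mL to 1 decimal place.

2.1 μg/mL

The dosing interval is 3 half-lives, so f = 2^(−3) = 0.125.
At steady state, R = 1/(1 − 0.125) = 8/7.
Single-dose peak C₀ = D/Vd = 3000/200 = 15 μg/mL.
Steady-state peak Cmax,ss = C₀·R = 15 × 8/7 ≈ 17.143 μg/mL.
Steady-state trough Cmin,ss = Cmax,ss·f ≈ 17.143 × 0.125 ≈ 2.143 μg/mL.
Trough 2.1 μg/mL vs MEC 1 μg/mL: adequate.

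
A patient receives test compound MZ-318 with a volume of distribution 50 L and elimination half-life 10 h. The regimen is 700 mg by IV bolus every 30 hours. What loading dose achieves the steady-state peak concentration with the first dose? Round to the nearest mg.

f = (1/2)^(30/10) ≈ 0.125000; accumulation ratio R = 1/(1−f) ≈ 1.14286.
Loading dose to hit Cmax,ss on first dose: D_load = D_maint·R ≈ 700 × 1.14286 ≈ 800.00 mg.

800 mg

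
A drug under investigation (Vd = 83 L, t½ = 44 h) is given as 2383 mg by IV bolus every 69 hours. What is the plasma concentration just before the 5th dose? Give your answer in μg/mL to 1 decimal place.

f = (1/2)^(τ/t½) = (1/2)^(69/44) ≈ 0.3372.
C₀ = D/Vd = 2383/83 ≈ 28.711 μg/mL.
Before the 5th dose, 4 doses have been given. Superposition: Cmin = C₀·(f + f² + … + f^4).
≈ 28.711 × (0.3372 + 0.1137 + 0.0383 + 0.0129) ≈ 28.711 × 0.5021 ≈ 14.416 μg/mL.

14.4 μg/mL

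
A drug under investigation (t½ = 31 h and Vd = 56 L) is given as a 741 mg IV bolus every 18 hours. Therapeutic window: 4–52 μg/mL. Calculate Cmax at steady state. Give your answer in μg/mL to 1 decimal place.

Over one 18-h interval, 18/31 ≈ 0.58065 half-lives elapse, leaving f ≈ 0.6687 of each dose.
Accumulation ratio R = 1/(1 − f) ≈ 1/0.3313 ≈ 3.0184.
Single-dose peak C₀ = D/Vd = 741/56 ≈ 13.232 μg/mL.
Steady-state peak Cmax,ss = C₀·R ≈ 13.232 × 3.0184 ≈ 39.939 μg/mL.
Peak 39.9 μg/mL vs MTC 52 μg/mL: below toxic threshold.

39.9 μg/mL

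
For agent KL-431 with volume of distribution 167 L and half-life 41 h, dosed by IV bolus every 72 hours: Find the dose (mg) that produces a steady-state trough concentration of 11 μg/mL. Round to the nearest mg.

τ/t½ = 72/41 ≈ 1.7561, so f = (1/2)^(72/41) ≈ 0.296048.
Cmin,ss = (D/Vd)·f/(1−f), so D = Cmin,ss·Vd·(1−f)/f.
D = 11 × 167 × (1−f)/f ≈ 11 × 167 × 2.37783 ≈ 4368.07 mg.

4368 mg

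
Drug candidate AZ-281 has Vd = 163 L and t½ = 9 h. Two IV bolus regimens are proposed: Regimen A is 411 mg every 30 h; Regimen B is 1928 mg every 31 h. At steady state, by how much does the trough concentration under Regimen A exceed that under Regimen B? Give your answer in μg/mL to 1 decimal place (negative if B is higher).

-0.9 μg/mL

Regimen A: f = (1/2)^(30/9) ≈ 0.0992; Cmin,ss = (411/163)·f/(1−f) ≈ 0.278 μg/mL.
Regimen B: f = (1/2)^(31/9) ≈ 0.0919; Cmin,ss = (1928/163)·f/(1−f) ≈ 1.197 μg/mL.
Difference ≈ 0.278 − 1.197 ≈ -0.919 μg/mL.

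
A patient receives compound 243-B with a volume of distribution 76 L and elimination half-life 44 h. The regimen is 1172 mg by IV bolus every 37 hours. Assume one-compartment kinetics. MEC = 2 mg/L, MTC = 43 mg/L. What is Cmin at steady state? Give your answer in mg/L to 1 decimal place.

19.5 mg/L

Over one 37-h interval, 37/44 ≈ 0.84091 half-lives elapse, leaving f ≈ 0.5583 of each dose.
Each bolus raises the concentration by D/Vd = 1172/76 ≈ 15.421 mg/L.
Steady-state trough Cmin,ss = C₀·f/(1−f) ≈ 15.421 × 0.5583/0.4417 ≈ 19.492 mg/L.
Trough 19.5 mg/L vs MEC 2 mg/L: adequate.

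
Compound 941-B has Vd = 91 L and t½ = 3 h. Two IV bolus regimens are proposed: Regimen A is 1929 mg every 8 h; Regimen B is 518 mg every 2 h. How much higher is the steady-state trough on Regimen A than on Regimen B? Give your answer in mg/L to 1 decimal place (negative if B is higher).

Regimen A: f = (1/2)^(8/3) ≈ 0.1575; Cmin,ss = (1929/91)·f/(1−f) ≈ 3.963 mg/L.
Regimen B: f = (1/2)^(2/3) ≈ 0.6300; Cmin,ss = (518/91)·f/(1−f) ≈ 9.692 mg/L.
Difference ≈ 3.963 − 9.692 ≈ -5.729 mg/L.

-5.7 mg/L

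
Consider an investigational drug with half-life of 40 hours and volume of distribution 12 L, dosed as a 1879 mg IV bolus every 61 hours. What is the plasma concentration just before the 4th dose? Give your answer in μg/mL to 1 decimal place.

79.9 μg/mL

f = (1/2)^(τ/t½) = (1/2)^(61/40) ≈ 0.3475.
C₀ = D/Vd = 1879/12 ≈ 156.583 μg/mL.
Before the 4th dose, 3 doses have been given. Superposition: Cmin = C₀·(f + f² + … + f^3).
≈ 156.583 × (0.3475 + 0.1208 + 0.0420) ≈ 156.583 × 0.5103 ≈ 79.904 μg/mL.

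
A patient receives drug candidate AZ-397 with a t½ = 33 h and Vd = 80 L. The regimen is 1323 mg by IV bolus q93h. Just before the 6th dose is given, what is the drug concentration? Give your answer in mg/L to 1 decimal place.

f = (1/2)^(τ/t½) = (1/2)^(93/33) ≈ 0.1418.
C₀ = D/Vd = 1323/80 ≈ 16.538 mg/L.
Before the 6th dose, 5 doses have been given. Superposition: Cmin = C₀·(f + f² + … + f^5).
≈ 16.538 × (0.1418 + 0.0201 + 0.0029 + 0.0004 + 0.0001) ≈ 16.538 × 0.1653 ≈ 2.734 mg/L.

2.7 mg/L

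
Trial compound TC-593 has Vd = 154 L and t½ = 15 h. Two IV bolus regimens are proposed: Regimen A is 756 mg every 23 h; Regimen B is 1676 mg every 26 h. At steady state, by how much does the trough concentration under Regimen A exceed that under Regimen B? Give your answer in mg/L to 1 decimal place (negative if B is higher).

-2.1 mg/L

Regimen A: f = (1/2)^(23/15) ≈ 0.3455; Cmin,ss = (756/154)·f/(1−f) ≈ 2.591 mg/L.
Regimen B: f = (1/2)^(26/15) ≈ 0.3008; Cmin,ss = (1676/154)·f/(1−f) ≈ 4.682 mg/L.
Difference ≈ 2.591 − 4.682 ≈ -2.091 mg/L.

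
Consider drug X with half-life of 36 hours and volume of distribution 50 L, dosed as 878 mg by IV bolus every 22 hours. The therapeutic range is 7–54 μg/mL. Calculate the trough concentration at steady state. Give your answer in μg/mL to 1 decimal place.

33.3 μg/mL

k = ln2/t½ = ln2/36 ≈ 0.019254 h⁻¹; fraction remaining f = e^(−kτ) = e^(−0.019254×22) ≈ 0.6547.
Each bolus raises the concentration by D/Vd = 878/50 ≈ 17.560 μg/mL.
Steady-state trough Cmin,ss = C₀·f/(1−f) ≈ 17.560 × 0.6547/0.3453 ≈ 33.294 μg/mL.
Trough 33.3 μg/mL vs MEC 7 μg/mL: adequate.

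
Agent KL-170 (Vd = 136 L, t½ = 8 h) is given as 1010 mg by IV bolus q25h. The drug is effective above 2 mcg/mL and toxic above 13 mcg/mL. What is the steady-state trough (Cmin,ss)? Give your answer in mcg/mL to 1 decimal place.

τ/t½ = 25/8 ≈ 3.125, so fraction remaining f = (1/2)^(25/8) ≈ 0.1146.
Single-dose peak C₀ = D/Vd = 1010/136 ≈ 7.426 mcg/mL.
Steady-state trough Cmin,ss = C₀·f/(1−f) ≈ 7.426 × 0.1146/0.8854 ≈ 0.961 mcg/mL.
Trough 1.0 mcg/mL vs MEC 2 mcg/mL: subtherapeutic.

1.0 mcg/mL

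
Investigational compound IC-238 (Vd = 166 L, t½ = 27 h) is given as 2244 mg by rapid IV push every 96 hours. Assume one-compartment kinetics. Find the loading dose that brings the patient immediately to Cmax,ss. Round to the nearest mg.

2453 mg

f = (1/2)^(96/27) ≈ 0.085049; accumulation ratio R = 1/(1−f) ≈ 1.09295.
Loading dose to hit Cmax,ss on first dose: D_load = D_maint·R ≈ 2244 × 1.09295 ≈ 2452.58 mg.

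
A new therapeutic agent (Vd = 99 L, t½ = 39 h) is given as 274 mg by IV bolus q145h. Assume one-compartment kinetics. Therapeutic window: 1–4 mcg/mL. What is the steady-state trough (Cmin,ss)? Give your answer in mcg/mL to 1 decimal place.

τ/t½ = 145/39 ≈ 3.7179, so fraction remaining f = (1/2)^(145/39) ≈ 0.0760.
Accumulation ratio R = 1/(1 − f) ≈ 1/0.9240 ≈ 1.0823.
Single-dose peak C₀ = D/Vd = 274/99 ≈ 2.768 mcg/mL.
Steady-state peak Cmax,ss = C₀·R ≈ 2.768 × 1.0823 ≈ 2.996 mcg/mL.
Steady-state trough Cmin,ss = Cmax,ss·f ≈ 2.996 × 0.0760 ≈ 0.228 mcg/mL.
Trough 0.2 mcg/mL vs MEC 1 mcg/mL: subtherapeutic.

0.2 mcg/mL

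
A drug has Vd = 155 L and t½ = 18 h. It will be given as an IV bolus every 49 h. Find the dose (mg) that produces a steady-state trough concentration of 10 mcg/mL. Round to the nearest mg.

τ/t½ = 49/18 ≈ 2.7222, so f = (1/2)^(49/18) ≈ 0.151541.
Cmin,ss = (D/Vd)·f/(1−f), so D = Cmin,ss·Vd·(1−f)/f.
D = 10 × 155 × (1−f)/f ≈ 10 × 155 × 5.59887 ≈ 8678.25 mg.

8678 mg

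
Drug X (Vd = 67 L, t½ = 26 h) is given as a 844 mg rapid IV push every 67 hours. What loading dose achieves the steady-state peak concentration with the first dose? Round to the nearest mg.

1014 mg

f = (1/2)^(67/26) ≈ 0.167598; accumulation ratio R = 1/(1−f) ≈ 1.20134.
Loading dose to hit Cmax,ss on first dose: D_load = D_maint·R ≈ 844 × 1.20134 ≈ 1013.93 mg.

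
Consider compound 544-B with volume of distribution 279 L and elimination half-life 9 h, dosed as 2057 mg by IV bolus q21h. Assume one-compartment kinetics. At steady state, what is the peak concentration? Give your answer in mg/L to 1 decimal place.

9.2 mg/L

τ/t½ = 21/9 ≈ 2.3333, so fraction remaining f = (1/2)^(21/9) ≈ 0.1984.
At steady state, accumulation factor R = 1/(1 − e^(−kτ)) ≈ 1.2475.
Single-dose peak C₀ = D/Vd = 2057/279 ≈ 7.373 mg/L.
Steady-state peak Cmax,ss = C₀·R ≈ 7.373 × 1.2475 ≈ 9.198 mg/L.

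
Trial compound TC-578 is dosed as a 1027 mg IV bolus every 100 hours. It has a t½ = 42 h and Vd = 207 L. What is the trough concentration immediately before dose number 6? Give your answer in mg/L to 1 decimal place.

1.2 mg/L

f = (1/2)^(τ/t½) = (1/2)^(100/42) ≈ 0.1920.
C₀ = D/Vd = 1027/207 ≈ 4.961 mg/L.
Before the 6th dose, 5 doses have been given. Superposition: Cmin = C₀·(f + f² + … + f^5).
≈ 4.961 × (0.1920 + 0.0369 + 0.0071 + 0.0014 + 0.0003) ≈ 4.961 × 0.2377 ≈ 1.179 mg/L.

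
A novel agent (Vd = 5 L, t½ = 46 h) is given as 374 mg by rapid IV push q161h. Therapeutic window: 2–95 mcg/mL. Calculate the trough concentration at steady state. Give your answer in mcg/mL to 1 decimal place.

τ/t½ = 161/46 ≈ 3.5, so fraction remaining f = (1/2)^(161/46) ≈ 0.0884.
At steady state, accumulation factor R = 1/(1 − e^(−kτ)) ≈ 1.0970.
Each bolus raises the concentration by D/Vd = 374/5 ≈ 74.800 mcg/mL.
Steady-state peak Cmax,ss = C₀·R ≈ 74.800 × 1.0970 ≈ 82.056 mcg/mL.
One interval later, Cmin,ss = Cmax,ss·e^(−kτ) ≈ 82.056 × 0.0884 ≈ 7.254 mcg/mL.
Trough 7.3 mcg/mL vs MEC 2 mcg/mL: adequate.

7.3 mcg/mL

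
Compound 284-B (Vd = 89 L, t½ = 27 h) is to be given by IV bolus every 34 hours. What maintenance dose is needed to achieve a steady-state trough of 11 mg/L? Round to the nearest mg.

τ/t½ = 34/27 ≈ 1.2593, so f = (1/2)^(34/27) ≈ 0.417758.
Cmin,ss = (D/Vd)·f/(1−f), so D = Cmin,ss·Vd·(1−f)/f.
D = 11 × 89 × (1−f)/f ≈ 11 × 89 × 1.39373 ≈ 1364.46 mg.

1364 mg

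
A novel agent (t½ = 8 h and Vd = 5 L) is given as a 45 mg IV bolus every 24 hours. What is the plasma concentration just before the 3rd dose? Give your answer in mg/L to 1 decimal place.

1.3 mg/L

f = (1/2)^(τ/t½) = (1/2)^(24/8) ≈ 0.1250.
C₀ = D/Vd = 45/5 ≈ 9.000 mg/L.
Before the 3rd dose, 2 doses have been given. Superposition: Cmin = C₀·(f + f²).
≈ 9.000 × (0.1250 + 0.0156) ≈ 9.000 × 0.1406 ≈ 1.265 mg/L.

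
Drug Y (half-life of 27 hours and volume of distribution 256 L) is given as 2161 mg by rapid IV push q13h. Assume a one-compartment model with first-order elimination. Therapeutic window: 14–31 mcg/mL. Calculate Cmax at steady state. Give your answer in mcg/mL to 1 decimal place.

29.7 mcg/mL

τ/t½ = 13/27 ≈ 0.48148, so fraction remaining f = (1/2)^(13/27) ≈ 0.7162.
Accumulation ratio R = 1/(1 − f) ≈ 1/0.2838 ≈ 3.5236.
Each bolus raises the concentration by D/Vd = 2161/256 ≈ 8.441 mcg/mL.
Steady-state peak Cmax,ss = C₀·R ≈ 8.441 × 3.5236 ≈ 29.743 mcg/mL.
Peak 29.7 mcg/mL vs MTC 31 mcg/mL: below toxic threshold.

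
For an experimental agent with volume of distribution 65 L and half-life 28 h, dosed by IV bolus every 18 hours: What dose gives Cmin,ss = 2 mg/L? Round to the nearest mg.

73 mg

τ/t½ = 18/28 ≈ 0.64286, so f = (1/2)^(18/28) ≈ 0.640443.
Cmin,ss = (D/Vd)·f/(1−f), so D = Cmin,ss·Vd·(1−f)/f.
D = 2 × 65 × (1−f)/f ≈ 2 × 65 × 0.56142 ≈ 72.98 mg.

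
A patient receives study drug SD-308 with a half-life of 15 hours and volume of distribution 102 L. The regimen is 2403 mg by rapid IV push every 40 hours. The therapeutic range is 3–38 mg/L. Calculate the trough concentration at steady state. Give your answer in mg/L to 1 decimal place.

Over one 40-h interval, 40/15 ≈ 2.6667 half-lives elapse, leaving f ≈ 0.1575 of each dose.
Single-dose peak C₀ = D/Vd = 2403/102 ≈ 23.559 mg/L.
Steady-state trough Cmin,ss = C₀·f/(1−f) ≈ 23.559 × 0.1575/0.8425 ≈ 4.404 mg/L.
Trough 4.4 mg/L vs MEC 3 mg/L: adequate.

4.4 mg/L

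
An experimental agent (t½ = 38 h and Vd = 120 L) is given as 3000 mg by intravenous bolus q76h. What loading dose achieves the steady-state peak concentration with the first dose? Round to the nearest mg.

f = (1/2)^(76/38) ≈ 0.250000; accumulation ratio R = 1/(1−f) ≈ 1.33333.
Loading dose to hit Cmax,ss on first dose: D_load = D_maint·R ≈ 3000 × 1.33333 ≈ 3999.99 mg.

4000 mg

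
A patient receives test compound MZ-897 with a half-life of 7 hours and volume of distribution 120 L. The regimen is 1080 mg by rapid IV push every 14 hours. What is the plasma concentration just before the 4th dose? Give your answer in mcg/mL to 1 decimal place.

f = (1/2)^(τ/t½) = (1/2)^(14/7) ≈ 0.2500.
C₀ = D/Vd = 1080/120 ≈ 9.000 mcg/mL.
Before the 4th dose, 3 doses have been given. Superposition: Cmin = C₀·(f + f² + … + f^3).
≈ 9.000 × (0.2500 + 0.0625 + 0.0156) ≈ 9.000 × 0.3281 ≈ 2.953 mcg/mL.

3.0 mcg/mL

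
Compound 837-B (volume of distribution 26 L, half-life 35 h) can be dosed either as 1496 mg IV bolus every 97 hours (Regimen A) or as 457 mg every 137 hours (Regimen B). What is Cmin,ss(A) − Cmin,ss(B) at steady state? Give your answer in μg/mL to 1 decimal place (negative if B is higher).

Regimen A: f = (1/2)^(97/35) ≈ 0.1465; Cmin,ss = (1496/26)·f/(1−f) ≈ 9.876 μg/mL.
Regimen B: f = (1/2)^(137/35) ≈ 0.0663; Cmin,ss = (457/26)·f/(1−f) ≈ 1.248 μg/mL.
Difference ≈ 9.876 − 1.248 ≈ 8.628 μg/mL.

8.6 μg/mL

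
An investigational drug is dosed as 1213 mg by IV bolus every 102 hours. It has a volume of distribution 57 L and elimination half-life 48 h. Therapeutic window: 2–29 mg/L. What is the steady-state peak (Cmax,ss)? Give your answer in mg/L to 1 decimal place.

τ/t½ = 102/48 ≈ 2.125, so fraction remaining f = (1/2)^(102/48) ≈ 0.2293.
Accumulation ratio R = 1/(1 − f) ≈ 1/0.7707 ≈ 1.2975.
Single-dose peak C₀ = D/Vd = 1213/57 ≈ 21.281 mg/L.
Steady-state peak Cmax,ss = C₀·R ≈ 21.281 × 1.2975 ≈ 27.612 mg/L.
Peak 27.6 mg/L vs MTC 29 mg/L: below toxic threshold.

27.6 mg/L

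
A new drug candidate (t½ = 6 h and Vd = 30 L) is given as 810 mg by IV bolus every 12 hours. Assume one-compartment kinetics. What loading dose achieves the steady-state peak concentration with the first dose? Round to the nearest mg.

1080 mg

f = (1/2)^(12/6) ≈ 0.250000; accumulation ratio R = 1/(1−f) ≈ 1.33333.
Loading dose to hit Cmax,ss on first dose: D_load = D_maint·R ≈ 810 × 1.33333 ≈ 1080.00 mg.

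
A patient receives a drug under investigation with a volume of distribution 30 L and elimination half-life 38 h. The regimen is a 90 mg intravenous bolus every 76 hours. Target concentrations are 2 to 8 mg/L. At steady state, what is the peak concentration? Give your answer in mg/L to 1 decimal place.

The dosing interval is 2 half-lives, so f = 2^(−2) = 0.25.
At steady state, R = 1/(1 − 0.25) = 4/3.
Single-dose peak C₀ = D/Vd = 90/30 = 3 mg/L.
Steady-state peak Cmax,ss = C₀·R = 3 × 4/3 ≈ 4.000 mg/L.
Peak 4.0 mg/L vs MTC 8 mg/L: below toxic threshold.

4.0 mg/L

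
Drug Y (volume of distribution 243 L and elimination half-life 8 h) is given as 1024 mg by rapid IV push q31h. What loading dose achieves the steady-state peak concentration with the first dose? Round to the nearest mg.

1099 mg

f = (1/2)^(31/8) ≈ 0.068157; accumulation ratio R = 1/(1−f) ≈ 1.07314.
Loading dose to hit Cmax,ss on first dose: D_load = D_maint·R ≈ 1024 × 1.07314 ≈ 1098.90 mg.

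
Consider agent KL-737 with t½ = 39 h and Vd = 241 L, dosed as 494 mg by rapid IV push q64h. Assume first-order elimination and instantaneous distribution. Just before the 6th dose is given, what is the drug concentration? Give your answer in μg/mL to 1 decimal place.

1.0 μg/mL

f = (1/2)^(τ/t½) = (1/2)^(64/39) ≈ 0.3206.
C₀ = D/Vd = 494/241 ≈ 2.050 μg/mL.
Before the 6th dose, 5 doses have been given. Superposition: Cmin = C₀·(f + f² + … + f^5).
≈ 2.050 × (0.3206 + 0.1028 + 0.0330 + 0.0106 + 0.0034) ≈ 2.050 × 0.4704 ≈ 0.964 μg/mL.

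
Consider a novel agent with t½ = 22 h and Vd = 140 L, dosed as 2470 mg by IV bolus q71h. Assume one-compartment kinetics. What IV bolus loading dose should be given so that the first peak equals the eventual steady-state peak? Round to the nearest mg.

2765 mg

f = (1/2)^(71/22) ≈ 0.106781; accumulation ratio R = 1/(1−f) ≈ 1.11955.
Loading dose to hit Cmax,ss on first dose: D_load = D_maint·R ≈ 2470 × 1.11955 ≈ 2765.29 mg.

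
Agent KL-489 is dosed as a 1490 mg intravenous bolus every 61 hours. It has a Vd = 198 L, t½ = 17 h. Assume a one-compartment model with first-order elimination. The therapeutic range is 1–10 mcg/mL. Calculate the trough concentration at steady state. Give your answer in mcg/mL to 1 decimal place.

Over one 61-h interval, 61/17 ≈ 3.5882 half-lives elapse, leaving f ≈ 0.0831 of each dose.
Single-dose peak C₀ = D/Vd = 1490/198 ≈ 7.525 mcg/mL.
Steady-state trough Cmin,ss = C₀·f/(1−f) ≈ 7.525 × 0.0831/0.9169 ≈ 0.682 mcg/mL.
Trough 0.7 mcg/mL vs MEC 1 mcg/mL: subtherapeutic.

0.7 mcg/mL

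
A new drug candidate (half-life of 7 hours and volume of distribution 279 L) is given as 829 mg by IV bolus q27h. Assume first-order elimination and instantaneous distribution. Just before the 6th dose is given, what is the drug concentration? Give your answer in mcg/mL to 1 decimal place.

0.2 mcg/mL

f = (1/2)^(τ/t½) = (1/2)^(27/7) ≈ 0.0690.
C₀ = D/Vd = 829/279 ≈ 2.971 mcg/mL.
Before the 6th dose, 5 doses have been given. Superposition: Cmin = C₀·(f + f² + … + f^5).
≈ 2.971 × (0.0690 + 0.0048 + 0.0003 + 0.0000 + 0.0000) ≈ 2.971 × 0.0741 ≈ 0.220 mcg/mL.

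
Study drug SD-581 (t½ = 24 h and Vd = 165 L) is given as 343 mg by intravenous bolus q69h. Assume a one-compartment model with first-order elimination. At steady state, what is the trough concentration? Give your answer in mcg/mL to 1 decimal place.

τ/t½ = 69/24 ≈ 2.875, so fraction remaining f = (1/2)^(69/24) ≈ 0.1363.
At steady state, accumulation factor R = 1/(1 − e^(−kτ)) ≈ 1.1578.
Single-dose peak C₀ = D/Vd = 343/165 ≈ 2.079 mcg/mL.
Steady-state peak Cmax,ss = C₀·R ≈ 2.079 × 1.1578 ≈ 2.407 mcg/mL.
Steady-state trough Cmin,ss = Cmax,ss·f ≈ 2.407 × 0.1363 ≈ 0.328 mcg/mL.

0.3 mcg/mL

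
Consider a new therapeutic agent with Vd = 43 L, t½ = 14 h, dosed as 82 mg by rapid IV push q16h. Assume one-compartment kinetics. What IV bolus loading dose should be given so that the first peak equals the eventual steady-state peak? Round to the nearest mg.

f = (1/2)^(16/14) ≈ 0.452862; accumulation ratio R = 1/(1−f) ≈ 1.82769.
Loading dose to hit Cmax,ss on first dose: D_load = D_maint·R ≈ 82 × 1.82769 ≈ 149.87 mg.

150 mg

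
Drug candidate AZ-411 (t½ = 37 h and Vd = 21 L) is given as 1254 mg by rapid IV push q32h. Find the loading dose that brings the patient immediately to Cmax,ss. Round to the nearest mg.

2781 mg

f = (1/2)^(32/37) ≈ 0.549098; accumulation ratio R = 1/(1−f) ≈ 2.21778.
Loading dose to hit Cmax,ss on first dose: D_load = D_maint·R ≈ 1254 × 2.21778 ≈ 2781.10 mg.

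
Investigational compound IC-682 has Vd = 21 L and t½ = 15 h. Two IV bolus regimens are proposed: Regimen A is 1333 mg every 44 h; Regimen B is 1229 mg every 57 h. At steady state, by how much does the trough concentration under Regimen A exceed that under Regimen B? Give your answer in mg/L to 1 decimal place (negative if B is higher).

5.0 mg/L

Regimen A: f = (1/2)^(44/15) ≈ 0.1309; Cmin,ss = (1333/21)·f/(1−f) ≈ 9.561 mg/L.
Regimen B: f = (1/2)^(57/15) ≈ 0.0718; Cmin,ss = (1229/21)·f/(1−f) ≈ 4.527 mg/L.
Difference ≈ 9.561 − 4.527 ≈ 5.034 mg/L.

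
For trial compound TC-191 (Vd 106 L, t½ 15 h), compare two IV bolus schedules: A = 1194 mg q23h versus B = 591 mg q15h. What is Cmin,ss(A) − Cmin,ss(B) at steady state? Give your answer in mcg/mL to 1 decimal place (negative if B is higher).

Regimen A: f = (1/2)^(23/15) ≈ 0.3455; Cmin,ss = (1194/106)·f/(1−f) ≈ 5.946 mcg/mL.
Regimen B: f = (1/2)^(15/15) ≈ 0.5000; Cmin,ss = (591/106)·f/(1−f) ≈ 5.575 mcg/mL.
Difference ≈ 5.946 − 5.575 ≈ 0.371 mcg/mL.

0.4 mcg/mL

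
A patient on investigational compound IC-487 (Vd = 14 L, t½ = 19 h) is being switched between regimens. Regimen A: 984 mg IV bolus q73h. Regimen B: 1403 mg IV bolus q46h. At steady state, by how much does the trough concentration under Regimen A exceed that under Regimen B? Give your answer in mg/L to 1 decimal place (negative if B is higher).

-17.7 mg/L

Regimen A: f = (1/2)^(73/19) ≈ 0.0697; Cmin,ss = (984/14)·f/(1−f) ≈ 5.266 mg/L.
Regimen B: f = (1/2)^(46/19) ≈ 0.1867; Cmin,ss = (1403/14)·f/(1−f) ≈ 23.005 mg/L.
Difference ≈ 5.266 − 23.005 ≈ -17.739 mg/L.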